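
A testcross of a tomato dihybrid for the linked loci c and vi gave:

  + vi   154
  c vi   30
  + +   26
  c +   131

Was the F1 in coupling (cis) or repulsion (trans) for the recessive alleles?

trans

The two most frequent classes are + vi (154) and c + (131); these are the parental (non-recombinant) types.
So the F1 carried + vi on one chromosome and c + on the other — the recessive alleles are on opposite chromosomes (trans / repulsion).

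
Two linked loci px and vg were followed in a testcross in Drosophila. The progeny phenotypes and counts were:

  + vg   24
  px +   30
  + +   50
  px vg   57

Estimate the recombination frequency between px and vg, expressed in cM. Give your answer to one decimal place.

33.5 cM

The two most frequent classes, + + (50) and px vg (57), are the parental types, so the F1 was + + / px vg.
The recombinant classes are + vg and px +: 24 + 30 = 54.
Recombination frequency = 54/161 = 0.3354 ≈ 33.5%, i.e. 33.5 cM.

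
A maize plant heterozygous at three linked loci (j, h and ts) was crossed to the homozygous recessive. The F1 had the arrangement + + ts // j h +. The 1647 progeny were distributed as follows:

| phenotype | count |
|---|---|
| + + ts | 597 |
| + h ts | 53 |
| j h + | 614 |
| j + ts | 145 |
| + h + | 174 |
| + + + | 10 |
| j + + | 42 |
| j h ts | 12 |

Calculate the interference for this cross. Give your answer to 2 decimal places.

The two rarest classes, + + + and j h ts, are the double crossovers. Comparing them with the parentals, only the ts allele has switched, so ts is the middle locus and the order is j – ts – h.
j–ts: (319 + 22)/1647 = 0.2070; ts–h: (95 + 22)/1647 = 0.0710.
Expected DCO frequency = 0.2070 × 0.0710 ≈ 0.01470; observed = 22/1647 ≈ 0.01336.
Coefficient of coincidence = 0.01336/0.01470 ≈ 0.91; interference = 1 − 0.91 = 0.09.

0.09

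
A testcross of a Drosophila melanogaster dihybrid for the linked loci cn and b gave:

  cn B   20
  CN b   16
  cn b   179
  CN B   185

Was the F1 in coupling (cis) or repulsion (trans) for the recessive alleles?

cis

The two most frequent classes are CN B (185) and cn b (179); these are the parental (non-recombinant) types.
So the F1 carried CN B on one chromosome and cn b on the other — the recessive alleles are on the same chromosome (cis / coupling).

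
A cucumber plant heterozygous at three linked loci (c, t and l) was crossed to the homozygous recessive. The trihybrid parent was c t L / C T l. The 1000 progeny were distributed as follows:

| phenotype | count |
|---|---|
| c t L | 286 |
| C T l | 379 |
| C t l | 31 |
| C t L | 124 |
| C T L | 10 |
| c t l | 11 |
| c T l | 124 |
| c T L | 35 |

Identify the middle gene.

The two rarest classes, c t l and C T L, are the double crossovers. Comparing them with the parentals, only the l allele has switched, so l is the middle locus and the order is t – l – c.

l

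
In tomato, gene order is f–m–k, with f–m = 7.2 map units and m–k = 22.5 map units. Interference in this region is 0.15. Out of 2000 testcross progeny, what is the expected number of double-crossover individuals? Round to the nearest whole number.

28

Map distances give recombination frequencies of 0.072 and 0.225 for the two intervals.
With interference 0.15 (so coincidence = 0.85), expected double-crossover frequency = 0.072 × 0.225 × 0.85 = 0.01377.
Expected number = 0.01377 × 2000 = 27.54 ≈ 28.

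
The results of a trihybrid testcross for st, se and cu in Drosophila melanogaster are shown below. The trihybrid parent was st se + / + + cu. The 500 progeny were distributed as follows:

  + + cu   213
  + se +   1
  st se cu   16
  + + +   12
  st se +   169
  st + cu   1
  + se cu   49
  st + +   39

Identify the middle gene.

The two rarest classes, + se + and st + cu, are the double crossovers. Comparing them with the parentals, only the st allele has switched, so st is the middle locus and the order is se – st – cu.

st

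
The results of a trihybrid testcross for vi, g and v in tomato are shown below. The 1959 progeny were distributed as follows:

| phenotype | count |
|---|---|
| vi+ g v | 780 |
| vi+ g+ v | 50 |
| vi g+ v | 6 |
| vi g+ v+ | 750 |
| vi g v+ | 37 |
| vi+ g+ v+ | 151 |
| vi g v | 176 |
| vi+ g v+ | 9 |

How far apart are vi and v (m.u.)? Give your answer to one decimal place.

17.5 m.u.

The two most frequent reciprocal classes, vi g+ v+ and vi+ g v, are the parental types, so the F1 was vi g+ v+ / vi+ g v.
The two rarest classes, vi g+ v and vi+ g v+, are the double crossovers. Comparing them with the parentals, only the v allele has switched, so v is the middle locus and the order is vi – v – g.
Crossovers in the vi–v interval produce the single-crossover classes vi+ g+ v+ and vi g v (151 + 176 = 327) plus the double crossovers (15).
RF(vi–v) = (327 + 15) / 1959 = 342/1959 = 0.1746 → 17.5 m.u.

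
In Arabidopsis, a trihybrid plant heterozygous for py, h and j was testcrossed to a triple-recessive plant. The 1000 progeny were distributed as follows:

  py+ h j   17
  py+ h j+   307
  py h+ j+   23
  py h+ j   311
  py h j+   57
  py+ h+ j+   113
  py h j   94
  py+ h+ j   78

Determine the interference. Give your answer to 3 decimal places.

0.075

The two most frequent reciprocal classes, py+ h j+ and py h+ j, are the parental types, so the F1 was py+ h j+ / py h+ j.
The two rarest classes, py+ h j and py h+ j+, are the double crossovers. Comparing them with the parentals, only the j allele has switched, so j is the middle locus and the order is py – j – h.
py–j: (135 + 40)/1000 = 0.1750; j–h: (207 + 40)/1000 = 0.2470.
Expected DCO frequency = 0.1750 × 0.2470 ≈ 0.04322; observed = 40/1000 ≈ 0.04000.
Coefficient of coincidence = 0.04000/0.04322 ≈ 0.925; interference = 1 − 0.925 = 0.075.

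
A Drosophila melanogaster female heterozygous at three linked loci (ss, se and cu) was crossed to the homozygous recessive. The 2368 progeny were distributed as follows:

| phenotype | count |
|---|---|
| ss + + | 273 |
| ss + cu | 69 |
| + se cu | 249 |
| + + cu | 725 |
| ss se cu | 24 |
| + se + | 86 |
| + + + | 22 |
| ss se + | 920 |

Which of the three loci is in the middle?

The two most frequent reciprocal classes, + + cu and ss se +, are the parental types, so the F1 was + + cu / ss se +.
The two rarest classes, + + + and ss se cu, are the double crossovers. Comparing them with the parentals, only the cu allele has switched, so cu is the middle locus and the order is se – cu – ss.

cu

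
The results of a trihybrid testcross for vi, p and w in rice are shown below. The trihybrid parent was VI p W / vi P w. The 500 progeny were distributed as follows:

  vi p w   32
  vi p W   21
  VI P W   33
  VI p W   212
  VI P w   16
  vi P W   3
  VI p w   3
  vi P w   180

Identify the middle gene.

w

The two rarest classes, VI p w and vi P W, are the double crossovers. Comparing them with the parentals, only the w allele has switched, so w is the middle locus and the order is vi – w – p.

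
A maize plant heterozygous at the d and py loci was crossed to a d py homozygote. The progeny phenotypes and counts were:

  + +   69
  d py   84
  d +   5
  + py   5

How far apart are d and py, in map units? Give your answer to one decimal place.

6.1 map units

The two most frequent classes, + + (69) and d py (84), are the parental types, so the F1 was + + / d py.
The recombinant classes are + py and d +: 5 + 5 = 10.
Recombination frequency = 10/163 = 0.0613 ≈ 6.1%, i.e. 6.1 map units.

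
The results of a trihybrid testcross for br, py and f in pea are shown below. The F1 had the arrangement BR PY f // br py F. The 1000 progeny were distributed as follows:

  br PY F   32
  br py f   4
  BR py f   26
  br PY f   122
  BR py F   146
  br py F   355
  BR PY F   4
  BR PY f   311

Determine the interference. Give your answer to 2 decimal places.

The two rarest classes, BR PY F and br py f, are the double crossovers. Comparing them with the parentals, only the f allele has switched, so f is the middle locus and the order is py – f – br.
py–f: (58 + 8)/1000 = 0.0660; f–br: (268 + 8)/1000 = 0.2760.
Expected DCO frequency = 0.0660 × 0.2760 ≈ 0.01822; observed = 8/1000 ≈ 0.00800.
Coefficient of coincidence = 0.00800/0.01822 ≈ 0.44; interference = 1 − 0.44 = 0.56.

0.56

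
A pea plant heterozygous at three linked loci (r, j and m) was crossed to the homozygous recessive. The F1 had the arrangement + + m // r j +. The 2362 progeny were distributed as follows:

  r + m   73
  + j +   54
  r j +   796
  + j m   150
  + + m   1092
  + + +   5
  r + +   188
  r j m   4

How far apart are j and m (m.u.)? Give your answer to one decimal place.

14.7 m.u.

The two rarest classes, + + + and r j m, are the double crossovers. Comparing them with the parentals, only the m allele has switched, so m is the middle locus and the order is r – m – j.
Crossovers in the m–j interval produce the single-crossover classes + j m and r + + (150 + 188 = 338) plus the double crossovers (9).
RF(m–j) = (338 + 9) / 2362 = 347/2362 = 0.1469 → 14.7 m.u.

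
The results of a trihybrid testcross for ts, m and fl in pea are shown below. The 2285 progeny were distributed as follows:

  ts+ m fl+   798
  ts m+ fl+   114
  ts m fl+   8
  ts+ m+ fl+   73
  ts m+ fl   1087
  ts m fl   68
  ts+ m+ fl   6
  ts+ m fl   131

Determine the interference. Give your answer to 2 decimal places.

The two most frequent reciprocal classes, ts m+ fl and ts+ m fl+, are the parental types, so the F1 was ts m+ fl / ts+ m fl+.
The two rarest classes, ts+ m+ fl and ts m fl+, are the double crossovers. Comparing them with the parentals, only the ts allele has switched, so ts is the middle locus and the order is fl – ts – m.
fl–ts: (245 + 14)/2285 = 0.1133; ts–m: (141 + 14)/2285 = 0.0678.
Expected DCO frequency = 0.1133 × 0.0678 ≈ 0.00768; observed = 14/2285 ≈ 0.00613.
Coefficient of coincidence = 0.00613/0.00768 ≈ 0.80; interference = 1 − 0.80 = 0.20.

0.20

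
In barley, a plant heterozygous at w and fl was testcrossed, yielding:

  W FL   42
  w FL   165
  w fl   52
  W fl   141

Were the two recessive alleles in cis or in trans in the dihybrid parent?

The two most frequent classes are W fl (141) and w FL (165); these are the parental (non-recombinant) types.
So the F1 carried W fl on one chromosome and w FL on the other — the recessive alleles are on opposite chromosomes (trans / repulsion).

trans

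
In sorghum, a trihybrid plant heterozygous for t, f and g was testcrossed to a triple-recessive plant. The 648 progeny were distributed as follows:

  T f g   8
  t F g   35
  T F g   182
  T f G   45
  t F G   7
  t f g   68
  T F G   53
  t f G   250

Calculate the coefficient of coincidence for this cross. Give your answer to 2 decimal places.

0.75

The two most frequent reciprocal classes, t f G and T F g, are the parental types, so the F1 was t f G / T F g.
The two rarest classes, t F G and T f g, are the double crossovers. Comparing them with the parentals, only the f allele has switched, so f is the middle locus and the order is g – f – t.
g–f: (121 + 15)/648 = 0.2099; f–t: (80 + 15)/648 = 0.1466.
Expected DCO frequency = 0.2099 × 0.1466 ≈ 0.03077; observed = 15/648 ≈ 0.02315.
Coefficient of coincidence = 0.02315/0.03077 ≈ 0.75.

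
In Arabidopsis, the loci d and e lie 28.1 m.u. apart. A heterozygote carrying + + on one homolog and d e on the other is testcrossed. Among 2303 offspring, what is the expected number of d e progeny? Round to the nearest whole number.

828

A map distance of 28.1 m.u. corresponds to a recombination frequency of 0.281.
The F1 is + + / d e, so d e is a parental gamete class with expected frequency (1 − r)/2 = 0.719/2 = 0.3595.
Expected number = 0.3595 × 2303 = 827.93 ≈ 828.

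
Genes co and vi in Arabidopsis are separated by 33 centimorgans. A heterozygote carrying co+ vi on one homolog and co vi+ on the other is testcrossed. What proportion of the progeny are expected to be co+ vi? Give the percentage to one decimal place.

A map distance of 33 centimorgans corresponds to a recombination frequency of 0.330.
The F1 is co+ vi / co vi+, so co+ vi is a parental gamete class with expected frequency (1 − r)/2 = 0.670/2 = 0.3350.
That is 0.3350 = 33.5% of the progeny.

33.5%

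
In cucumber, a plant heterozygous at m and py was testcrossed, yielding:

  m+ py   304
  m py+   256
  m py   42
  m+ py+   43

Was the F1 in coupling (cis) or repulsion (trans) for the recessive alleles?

The two most frequent classes are m+ py (304) and m py+ (256); these are the parental (non-recombinant) types.
So the F1 carried m+ py on one chromosome and m py+ on the other — the recessive alleles are on opposite chromosomes (trans / repulsion).

trans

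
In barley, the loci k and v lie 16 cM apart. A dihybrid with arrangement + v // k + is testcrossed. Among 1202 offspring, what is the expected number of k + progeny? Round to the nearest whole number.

A map distance of 16 cM corresponds to a recombination frequency of 0.160.
The F1 is + v / k +, so k + is a parental gamete class with expected frequency (1 − r)/2 = 0.840/2 = 0.4200.
Expected number = 0.4200 × 1202 = 504.84 ≈ 505.

505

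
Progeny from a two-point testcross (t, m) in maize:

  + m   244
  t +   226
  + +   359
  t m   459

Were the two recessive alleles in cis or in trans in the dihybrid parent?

cis

The two most frequent classes are + + (359) and t m (459); these are the parental (non-recombinant) types.
So the F1 carried + + on one chromosome and t m on the other — the recessive alleles are on the same chromosome (cis / coupling).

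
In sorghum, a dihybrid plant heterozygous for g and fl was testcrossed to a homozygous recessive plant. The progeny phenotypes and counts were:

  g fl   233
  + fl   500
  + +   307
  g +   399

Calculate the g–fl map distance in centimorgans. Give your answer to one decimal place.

The two most frequent classes, + fl (500) and g + (399), are the parental types, so the F1 was + fl / g +.
The recombinant classes are + + and g fl: 307 + 233 = 540.
Recombination frequency = 540/1439 = 0.3753 ≈ 37.5%, i.e. 37.5 centimorgans.

37.5 centimorgans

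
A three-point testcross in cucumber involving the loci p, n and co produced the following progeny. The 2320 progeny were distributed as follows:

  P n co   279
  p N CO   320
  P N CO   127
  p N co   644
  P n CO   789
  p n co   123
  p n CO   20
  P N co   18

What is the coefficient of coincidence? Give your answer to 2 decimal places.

0.48

The two most frequent reciprocal classes, P n CO and p N co, are the parental types, so the F1 was P n CO / p N co.
The two rarest classes, p n CO and P N co, are the double crossovers. Comparing them with the parentals, only the p allele has switched, so p is the middle locus and the order is co – p – n.
co–p: (599 + 38)/2320 = 0.2746; p–n: (250 + 38)/2320 = 0.1241.
Expected DCO frequency = 0.2746 × 0.1241 ≈ 0.03408; observed = 38/2320 ≈ 0.01638.
Coefficient of coincidence = 0.01638/0.03408 ≈ 0.48.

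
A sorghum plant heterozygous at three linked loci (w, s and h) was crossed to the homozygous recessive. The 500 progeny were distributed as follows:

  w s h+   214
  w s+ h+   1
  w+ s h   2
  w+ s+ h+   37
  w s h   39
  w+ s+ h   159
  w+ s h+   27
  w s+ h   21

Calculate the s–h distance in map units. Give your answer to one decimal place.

15.8 map units

The two most frequent reciprocal classes, w+ s+ h and w s h+, are the parental types, so the F1 was w+ s+ h / w s h+.
The two rarest classes, w+ s h and w s+ h+, are the double crossovers. Comparing them with the parentals, only the s allele has switched, so s is the middle locus and the order is w – s – h.
Crossovers in the s–h interval produce the single-crossover classes w+ s+ h+ and w s h (37 + 39 = 76) plus the double crossovers (3).
RF(s–h) = (76 + 3) / 500 = 79/500 = 0.1580 → 15.8 map units.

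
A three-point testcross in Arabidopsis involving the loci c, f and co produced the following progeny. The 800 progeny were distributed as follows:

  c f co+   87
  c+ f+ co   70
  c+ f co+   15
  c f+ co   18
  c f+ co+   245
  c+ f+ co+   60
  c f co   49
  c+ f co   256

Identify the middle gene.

The two most frequent reciprocal classes, c f+ co+ and c+ f co, are the parental types, so the F1 was c f+ co+ / c+ f co.
The two rarest classes, c f+ co and c+ f co+, are the double crossovers. Comparing them with the parentals, only the co allele has switched, so co is the middle locus and the order is c – co – f.

co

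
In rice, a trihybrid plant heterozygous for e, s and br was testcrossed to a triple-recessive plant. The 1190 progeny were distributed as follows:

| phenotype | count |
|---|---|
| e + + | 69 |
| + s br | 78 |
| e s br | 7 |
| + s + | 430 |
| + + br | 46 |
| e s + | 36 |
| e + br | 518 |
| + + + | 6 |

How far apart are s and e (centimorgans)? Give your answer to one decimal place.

The two most frequent reciprocal classes, + s + and e + br, are the parental types, so the F1 was + s + / e + br.
The two rarest classes, + + + and e s br, are the double crossovers. Comparing them with the parentals, only the s allele has switched, so s is the middle locus and the order is br – s – e.
Crossovers in the s–e interval produce the single-crossover classes e s + and + + br (36 + 46 = 82) plus the double crossovers (13).
RF(s–e) = (82 + 13) / 1190 = 95/1190 = 0.0798 → 8.0 centimorgans.

8.0 centimorgans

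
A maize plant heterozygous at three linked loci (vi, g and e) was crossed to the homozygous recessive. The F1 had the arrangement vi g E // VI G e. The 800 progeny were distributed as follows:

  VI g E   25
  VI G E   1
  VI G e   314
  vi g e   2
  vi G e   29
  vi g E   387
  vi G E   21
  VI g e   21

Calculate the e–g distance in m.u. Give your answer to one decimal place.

5.6 m.u.

The two rarest classes, vi g e and VI G E, are the double crossovers. Comparing them with the parentals, only the e allele has switched, so e is the middle locus and the order is g – e – vi.
Crossovers in the g–e interval produce the single-crossover classes vi G E and VI g e (21 + 21 = 42) plus the double crossovers (3).
RF(g–e) = (42 + 3) / 800 = 45/800 = 0.0563 → 5.6 m.u.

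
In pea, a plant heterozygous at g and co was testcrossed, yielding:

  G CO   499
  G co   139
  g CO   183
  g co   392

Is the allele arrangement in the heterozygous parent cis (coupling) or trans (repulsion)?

cis

The two most frequent classes are G CO (499) and g co (392); these are the parental (non-recombinant) types.
So the F1 carried G CO on one chromosome and g co on the other — the recessive alleles are on the same chromosome (cis / coupling).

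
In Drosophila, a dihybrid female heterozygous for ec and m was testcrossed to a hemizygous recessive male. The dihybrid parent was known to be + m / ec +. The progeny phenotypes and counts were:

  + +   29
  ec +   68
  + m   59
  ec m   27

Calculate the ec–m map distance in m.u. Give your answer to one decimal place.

30.6 m.u.

The recombinant classes are + + and ec m: 29 + 27 = 56.
Recombination frequency = 56/183 = 0.3060 ≈ 30.6%, i.e. 30.6 m.u.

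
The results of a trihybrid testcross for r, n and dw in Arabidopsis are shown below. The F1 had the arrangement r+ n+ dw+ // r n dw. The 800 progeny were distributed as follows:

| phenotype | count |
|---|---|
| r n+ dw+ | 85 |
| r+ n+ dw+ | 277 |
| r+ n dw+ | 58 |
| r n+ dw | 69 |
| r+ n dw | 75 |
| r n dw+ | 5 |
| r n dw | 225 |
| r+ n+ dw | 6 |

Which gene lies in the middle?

dw

The two rarest classes, r+ n+ dw and r n dw+, are the double crossovers. Comparing them with the parentals, only the dw allele has switched, so dw is the middle locus and the order is n – dw – r.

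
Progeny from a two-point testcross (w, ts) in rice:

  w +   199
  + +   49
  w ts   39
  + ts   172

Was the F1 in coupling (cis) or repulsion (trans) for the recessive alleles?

The two most frequent classes are + ts (172) and w + (199); these are the parental (non-recombinant) types.
So the F1 carried + ts on one chromosome and w + on the other — the recessive alleles are on opposite chromosomes (trans / repulsion).

trans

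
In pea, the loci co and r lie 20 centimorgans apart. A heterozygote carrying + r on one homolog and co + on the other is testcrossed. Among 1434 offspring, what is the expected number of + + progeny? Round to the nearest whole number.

A map distance of 20 centimorgans corresponds to a recombination frequency of 0.200.
The F1 is + r / co +, so + + is a recombinant gamete class with expected frequency r/2 = 0.200/2 = 0.1000.
Expected number = 0.1000 × 1434 = 143.40 ≈ 143.

143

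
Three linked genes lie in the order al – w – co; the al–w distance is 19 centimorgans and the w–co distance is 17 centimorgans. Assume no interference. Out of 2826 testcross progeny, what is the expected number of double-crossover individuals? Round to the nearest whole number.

91

Map distances give recombination frequencies of 0.190 and 0.170 for the two intervals.
With no interference, expected double-crossover frequency = 0.190 × 0.170 = 0.03230.
Expected number = 0.03230 × 2826 = 91.28 ≈ 91.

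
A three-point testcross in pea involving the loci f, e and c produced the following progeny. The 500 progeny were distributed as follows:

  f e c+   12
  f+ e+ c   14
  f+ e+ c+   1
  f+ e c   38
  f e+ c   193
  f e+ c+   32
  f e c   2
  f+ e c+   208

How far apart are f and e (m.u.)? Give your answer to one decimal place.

5.8 m.u.

The two most frequent reciprocal classes, f+ e c+ and f e+ c, are the parental types, so the F1 was f+ e c+ / f e+ c.
The two rarest classes, f+ e+ c+ and f e c, are the double crossovers. Comparing them with the parentals, only the e allele has switched, so e is the middle locus and the order is c – e – f.
Crossovers in the e–f interval produce the single-crossover classes f e c+ and f+ e+ c (12 + 14 = 26) plus the double crossovers (3).
RF(e–f) = (26 + 3) / 500 = 29/500 = 0.0580 → 5.8 m.u.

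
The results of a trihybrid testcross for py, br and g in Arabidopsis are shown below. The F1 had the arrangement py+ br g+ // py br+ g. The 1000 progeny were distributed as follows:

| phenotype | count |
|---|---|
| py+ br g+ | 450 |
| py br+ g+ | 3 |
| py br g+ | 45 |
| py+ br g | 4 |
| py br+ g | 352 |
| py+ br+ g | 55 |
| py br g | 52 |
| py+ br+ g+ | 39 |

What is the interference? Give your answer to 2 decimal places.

The two rarest classes, py+ br g and py br+ g+, are the double crossovers. Comparing them with the parentals, only the g allele has switched, so g is the middle locus and the order is py – g – br.
py–g: (100 + 7)/1000 = 0.1070; g–br: (91 + 7)/1000 = 0.0980.
Expected DCO frequency = 0.1070 × 0.0980 ≈ 0.01049; observed = 7/1000 ≈ 0.00700.
Coefficient of coincidence = 0.00700/0.01049 ≈ 0.67; interference = 1 − 0.67 = 0.33.

0.33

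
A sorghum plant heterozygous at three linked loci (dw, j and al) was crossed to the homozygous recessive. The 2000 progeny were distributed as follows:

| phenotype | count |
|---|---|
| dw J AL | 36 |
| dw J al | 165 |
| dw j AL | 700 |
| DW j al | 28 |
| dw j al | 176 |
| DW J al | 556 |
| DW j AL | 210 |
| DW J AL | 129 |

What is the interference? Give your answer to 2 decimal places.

0.21

The two most frequent reciprocal classes, dw j AL and DW J al, are the parental types, so the F1 was dw j AL / DW J al.
The two rarest classes, dw J AL and DW j al, are the double crossovers. Comparing them with the parentals, only the j allele has switched, so j is the middle locus and the order is al – j – dw.
al–j: (305 + 64)/2000 = 0.1845; j–dw: (375 + 64)/2000 = 0.2195.
Expected DCO frequency = 0.1845 × 0.2195 ≈ 0.04050; observed = 64/2000 ≈ 0.03200.
Coefficient of coincidence = 0.03200/0.04050 ≈ 0.79; interference = 1 − 0.79 = 0.21.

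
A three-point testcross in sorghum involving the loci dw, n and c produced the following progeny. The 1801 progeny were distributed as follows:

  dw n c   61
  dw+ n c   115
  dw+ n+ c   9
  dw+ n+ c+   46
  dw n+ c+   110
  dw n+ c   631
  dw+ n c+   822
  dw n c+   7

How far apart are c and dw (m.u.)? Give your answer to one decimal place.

The two most frequent reciprocal classes, dw+ n c+ and dw n+ c, are the parental types, so the F1 was dw+ n c+ / dw n+ c.
The two rarest classes, dw n c+ and dw+ n+ c, are the double crossovers. Comparing them with the parentals, only the dw allele has switched, so dw is the middle locus and the order is n – dw – c.
Crossovers in the dw–c interval produce the single-crossover classes dw+ n c and dw n+ c+ (115 + 110 = 225) plus the double crossovers (16).
RF(dw–c) = (225 + 16) / 1801 = 241/1801 = 0.1338 → 13.4 m.u.

13.4 m.u.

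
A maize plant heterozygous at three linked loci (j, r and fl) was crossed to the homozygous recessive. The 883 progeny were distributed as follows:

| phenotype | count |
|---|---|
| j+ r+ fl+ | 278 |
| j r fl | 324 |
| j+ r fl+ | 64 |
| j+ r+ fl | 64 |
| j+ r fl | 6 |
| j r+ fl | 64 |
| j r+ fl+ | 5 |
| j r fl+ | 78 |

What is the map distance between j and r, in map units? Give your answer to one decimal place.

15.7 map units

The two most frequent reciprocal classes, j+ r+ fl+ and j r fl, are the parental types, so the F1 was j+ r+ fl+ / j r fl.
The two rarest classes, j r+ fl+ and j+ r fl, are the double crossovers. Comparing them with the parentals, only the j allele has switched, so j is the middle locus and the order is fl – j – r.
Crossovers in the j–r interval produce the single-crossover classes j+ r fl+ and j r+ fl (64 + 64 = 128) plus the double crossovers (11).
RF(j–r) = (128 + 11) / 883 = 139/883 = 0.1574 → 15.7 map units.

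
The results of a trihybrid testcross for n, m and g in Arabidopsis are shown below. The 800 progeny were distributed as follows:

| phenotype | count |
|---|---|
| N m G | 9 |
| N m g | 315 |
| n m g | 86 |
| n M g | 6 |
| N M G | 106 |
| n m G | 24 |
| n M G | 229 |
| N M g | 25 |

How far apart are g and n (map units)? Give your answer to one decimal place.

The two most frequent reciprocal classes, n M G and N m g, are the parental types, so the F1 was n M G / N m g.
The two rarest classes, n M g and N m G, are the double crossovers. Comparing them with the parentals, only the g allele has switched, so g is the middle locus and the order is m – g – n.
Crossovers in the g–n interval produce the single-crossover classes N M G and n m g (106 + 86 = 192) plus the double crossovers (15).
RF(g–n) = (192 + 15) / 800 = 207/800 = 0.2587 → 25.9 map units.

25.9 map units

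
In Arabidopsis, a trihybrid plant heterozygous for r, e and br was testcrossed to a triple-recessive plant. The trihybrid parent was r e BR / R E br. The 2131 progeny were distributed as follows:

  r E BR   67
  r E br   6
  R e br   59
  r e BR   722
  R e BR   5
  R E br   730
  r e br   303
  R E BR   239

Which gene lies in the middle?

r

The two rarest classes, R e BR and r E br, are the double crossovers. Comparing them with the parentals, only the r allele has switched, so r is the middle locus and the order is br – r – e.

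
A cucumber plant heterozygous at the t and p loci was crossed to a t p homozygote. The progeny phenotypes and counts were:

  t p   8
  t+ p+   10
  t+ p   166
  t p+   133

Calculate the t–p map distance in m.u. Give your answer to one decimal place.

5.7 m.u.

The two most frequent classes, t+ p (166) and t p+ (133), are the parental types, so the F1 was t+ p / t p+.
The recombinant classes are t+ p+ and t p: 10 + 8 = 18.
Recombination frequency = 18/317 = 0.0568 ≈ 5.7%, i.e. 5.7 m.u.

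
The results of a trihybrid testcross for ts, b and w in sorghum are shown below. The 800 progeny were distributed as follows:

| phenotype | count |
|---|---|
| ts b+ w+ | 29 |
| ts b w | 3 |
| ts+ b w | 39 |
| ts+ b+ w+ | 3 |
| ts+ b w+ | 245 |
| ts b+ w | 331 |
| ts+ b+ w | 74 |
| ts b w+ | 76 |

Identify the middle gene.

The two most frequent reciprocal classes, ts b+ w and ts+ b w+, are the parental types, so the F1 was ts b+ w / ts+ b w+.
The two rarest classes, ts b w and ts+ b+ w+, are the double crossovers. Comparing them with the parentals, only the b allele has switched, so b is the middle locus and the order is ts – b – w.

b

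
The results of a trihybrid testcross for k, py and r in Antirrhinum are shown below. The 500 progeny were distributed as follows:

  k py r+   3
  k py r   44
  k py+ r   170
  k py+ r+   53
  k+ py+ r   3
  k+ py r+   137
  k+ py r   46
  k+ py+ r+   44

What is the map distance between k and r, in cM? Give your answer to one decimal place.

The two most frequent reciprocal classes, k py+ r and k+ py r+, are the parental types, so the F1 was k py+ r / k+ py r+.
The two rarest classes, k+ py+ r and k py r+, are the double crossovers. Comparing them with the parentals, only the k allele has switched, so k is the middle locus and the order is r – k – py.
Crossovers in the r–k interval produce the single-crossover classes k py+ r+ and k+ py r (53 + 46 = 99) plus the double crossovers (6).
RF(r–k) = (99 + 6) / 500 = 105/500 = 0.2100 → 21.0 cM.

21.0 cM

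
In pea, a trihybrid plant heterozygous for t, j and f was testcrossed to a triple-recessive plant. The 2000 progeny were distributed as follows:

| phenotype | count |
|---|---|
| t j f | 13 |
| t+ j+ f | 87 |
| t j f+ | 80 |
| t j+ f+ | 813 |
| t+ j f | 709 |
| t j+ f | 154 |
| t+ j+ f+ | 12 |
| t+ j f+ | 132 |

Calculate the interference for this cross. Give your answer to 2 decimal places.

The two most frequent reciprocal classes, t+ j f and t j+ f+, are the parental types, so the F1 was t+ j f / t j+ f+.
The two rarest classes, t j f and t+ j+ f+, are the double crossovers. Comparing them with the parentals, only the t allele has switched, so t is the middle locus and the order is j – t – f.
j–t: (167 + 25)/2000 = 0.0960; t–f: (286 + 25)/2000 = 0.1555.
Expected DCO frequency = 0.0960 × 0.1555 ≈ 0.01493; observed = 25/2000 ≈ 0.01250.
Coefficient of coincidence = 0.01250/0.01493 ≈ 0.84; interference = 1 − 0.84 = 0.16.

0.16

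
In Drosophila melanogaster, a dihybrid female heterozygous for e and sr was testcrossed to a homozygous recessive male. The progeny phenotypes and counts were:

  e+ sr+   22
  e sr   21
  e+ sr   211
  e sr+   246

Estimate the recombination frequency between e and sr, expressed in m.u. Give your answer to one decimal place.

8.6 m.u.

The two most frequent classes, e+ sr (211) and e sr+ (246), are the parental types, so the F1 was e+ sr / e sr+.
The recombinant classes are e+ sr+ and e sr: 22 + 21 = 43.
Recombination frequency = 43/500 = 0.0860 ≈ 8.6%, i.e. 8.6 m.u.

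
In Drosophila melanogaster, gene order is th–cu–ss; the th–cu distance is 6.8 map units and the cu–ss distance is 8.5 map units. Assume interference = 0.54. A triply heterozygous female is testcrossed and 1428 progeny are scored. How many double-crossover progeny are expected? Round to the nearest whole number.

4

Map distances give recombination frequencies of 0.068 and 0.085 for the two intervals.
With interference 0.54 (so coincidence = 0.46), expected double-crossover frequency = 0.068 × 0.085 × 0.46 = 0.00266.
Expected number = 0.00266 × 1428 = 3.80 ≈ 4.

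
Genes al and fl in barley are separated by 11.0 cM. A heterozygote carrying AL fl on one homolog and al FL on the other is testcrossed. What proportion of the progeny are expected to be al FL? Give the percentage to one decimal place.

44.5%

A map distance of 11.0 cM corresponds to a recombination frequency of 0.110.
The F1 is AL fl / al FL, so al FL is a parental gamete class with expected frequency (1 − r)/2 = 0.890/2 = 0.4450.
That is 0.4450 = 44.5% of the progeny.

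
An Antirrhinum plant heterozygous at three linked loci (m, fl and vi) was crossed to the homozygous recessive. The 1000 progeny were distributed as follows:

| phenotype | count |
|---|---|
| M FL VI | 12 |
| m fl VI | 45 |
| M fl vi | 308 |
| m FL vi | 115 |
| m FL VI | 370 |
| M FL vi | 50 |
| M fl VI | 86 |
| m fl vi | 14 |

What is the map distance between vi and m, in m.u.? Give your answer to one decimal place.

The two most frequent reciprocal classes, m FL VI and M fl vi, are the parental types, so the F1 was m FL VI / M fl vi.
The two rarest classes, M FL VI and m fl vi, are the double crossovers. Comparing them with the parentals, only the m allele has switched, so m is the middle locus and the order is fl – m – vi.
Crossovers in the m–vi interval produce the single-crossover classes m FL vi and M fl VI (115 + 86 = 201) plus the double crossovers (26).
RF(m–vi) = (201 + 26) / 1000 = 227/1000 = 0.2270 → 22.7 m.u.

22.7 m.u.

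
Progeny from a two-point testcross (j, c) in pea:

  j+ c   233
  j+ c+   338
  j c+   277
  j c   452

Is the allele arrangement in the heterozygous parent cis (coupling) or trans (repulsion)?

The two most frequent classes are j+ c+ (338) and j c (452); these are the parental (non-recombinant) types.
So the F1 carried j+ c+ on one chromosome and j c on the other — the recessive alleles are on the same chromosome (cis / coupling).

cis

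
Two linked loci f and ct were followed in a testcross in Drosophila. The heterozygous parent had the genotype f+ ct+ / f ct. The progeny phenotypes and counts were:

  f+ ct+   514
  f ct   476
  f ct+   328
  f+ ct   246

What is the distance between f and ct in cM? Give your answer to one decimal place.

36.7 cM

The recombinant classes are f+ ct and f ct+: 246 + 328 = 574.
Recombination frequency = 574/1564 = 0.3670 ≈ 36.7%, i.e. 36.7 cM.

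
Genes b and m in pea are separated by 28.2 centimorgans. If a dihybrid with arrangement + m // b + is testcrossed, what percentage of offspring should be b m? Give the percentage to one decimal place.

14.1%

A map distance of 28.2 centimorgans corresponds to a recombination frequency of 0.282.
The F1 is + m / b +, so b m is a recombinant gamete class with expected frequency r/2 = 0.282/2 = 0.1410.
That is 0.1410 = 14.1% of the progeny.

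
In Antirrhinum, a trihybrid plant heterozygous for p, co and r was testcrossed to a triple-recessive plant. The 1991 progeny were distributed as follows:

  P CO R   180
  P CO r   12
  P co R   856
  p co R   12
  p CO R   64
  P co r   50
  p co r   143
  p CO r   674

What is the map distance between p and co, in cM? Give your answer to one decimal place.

The two most frequent reciprocal classes, P co R and p CO r, are the parental types, so the F1 was P co R / p CO r.
The two rarest classes, p co R and P CO r, are the double crossovers. Comparing them with the parentals, only the p allele has switched, so p is the middle locus and the order is co – p – r.
Crossovers in the co–p interval produce the single-crossover classes P CO R and p co r (180 + 143 = 323) plus the double crossovers (24).
RF(co–p) = (323 + 24) / 1991 = 347/1991 = 0.1743 → 17.4 cM.

17.4 cM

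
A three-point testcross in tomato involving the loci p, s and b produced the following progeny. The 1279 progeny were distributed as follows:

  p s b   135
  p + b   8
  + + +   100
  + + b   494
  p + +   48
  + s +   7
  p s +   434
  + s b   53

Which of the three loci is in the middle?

The two most frequent reciprocal classes, p s + and + + b, are the parental types, so the F1 was p s + / + + b.
The two rarest classes, + s + and p + b, are the double crossovers. Comparing them with the parentals, only the p allele has switched, so p is the middle locus and the order is s – p – b.

p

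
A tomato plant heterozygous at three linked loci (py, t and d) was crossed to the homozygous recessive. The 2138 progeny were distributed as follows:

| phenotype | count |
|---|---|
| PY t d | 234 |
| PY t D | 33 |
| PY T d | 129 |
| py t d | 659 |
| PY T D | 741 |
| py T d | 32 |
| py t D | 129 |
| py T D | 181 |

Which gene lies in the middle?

t

The two most frequent reciprocal classes, py t d and PY T D, are the parental types, so the F1 was py t d / PY T D.
The two rarest classes, py T d and PY t D, are the double crossovers. Comparing them with the parentals, only the t allele has switched, so t is the middle locus and the order is d – t – py.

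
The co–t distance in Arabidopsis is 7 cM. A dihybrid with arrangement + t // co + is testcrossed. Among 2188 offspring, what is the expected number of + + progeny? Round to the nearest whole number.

A map distance of 7 cM corresponds to a recombination frequency of 0.070.
The F1 is + t / co +, so + + is a recombinant gamete class with expected frequency r/2 = 0.070/2 = 0.0350.
Expected number = 0.0350 × 2188 = 76.58 ≈ 77.

77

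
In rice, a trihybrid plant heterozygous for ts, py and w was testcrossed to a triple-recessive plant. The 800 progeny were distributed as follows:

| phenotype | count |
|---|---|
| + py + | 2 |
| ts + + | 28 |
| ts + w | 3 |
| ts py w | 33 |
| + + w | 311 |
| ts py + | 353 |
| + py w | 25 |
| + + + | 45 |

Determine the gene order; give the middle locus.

The two most frequent reciprocal classes, + + w and ts py +, are the parental types, so the F1 was + + w / ts py +.
The two rarest classes, ts + w and + py +, are the double crossovers. Comparing them with the parentals, only the ts allele has switched, so ts is the middle locus and the order is w – ts – py.

ts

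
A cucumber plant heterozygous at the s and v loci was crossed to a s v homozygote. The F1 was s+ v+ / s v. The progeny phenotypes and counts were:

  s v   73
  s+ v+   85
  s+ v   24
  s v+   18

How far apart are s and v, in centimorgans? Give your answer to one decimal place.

21.0 centimorgans

The recombinant classes are s+ v and s v+: 24 + 18 = 42.
Recombination frequency = 42/200 = 0.2100 ≈ 21.0%, i.e. 21.0 centimorgans.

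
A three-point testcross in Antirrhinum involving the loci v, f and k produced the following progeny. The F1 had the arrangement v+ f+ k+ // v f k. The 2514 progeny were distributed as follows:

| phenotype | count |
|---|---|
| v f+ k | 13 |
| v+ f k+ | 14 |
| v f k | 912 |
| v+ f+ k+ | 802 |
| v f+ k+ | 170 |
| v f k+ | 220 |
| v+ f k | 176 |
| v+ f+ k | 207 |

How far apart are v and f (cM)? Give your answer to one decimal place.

The two rarest classes, v+ f k+ and v f+ k, are the double crossovers. Comparing them with the parentals, only the f allele has switched, so f is the middle locus and the order is v – f – k.
Crossovers in the v–f interval produce the single-crossover classes v f+ k+ and v+ f k (170 + 176 = 346) plus the double crossovers (27).
RF(v–f) = (346 + 27) / 2514 = 373/2514 = 0.1484 → 14.8 cM.

14.8 cM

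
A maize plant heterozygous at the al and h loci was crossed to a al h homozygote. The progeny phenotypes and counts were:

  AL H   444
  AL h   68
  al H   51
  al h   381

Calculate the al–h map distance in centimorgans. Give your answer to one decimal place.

12.6 centimorgans

The two most frequent classes, AL H (444) and al h (381), are the parental types, so the F1 was AL H / al h.
The recombinant classes are AL h and al H: 68 + 51 = 119.
Recombination frequency = 119/944 = 0.1261 ≈ 12.6%, i.e. 12.6 centimorgans.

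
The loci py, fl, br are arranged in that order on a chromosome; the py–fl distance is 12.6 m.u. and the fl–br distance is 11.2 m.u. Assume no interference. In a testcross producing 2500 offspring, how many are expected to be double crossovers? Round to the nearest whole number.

35

Map distances give recombination frequencies of 0.126 and 0.112 for the two intervals.
With no interference, expected double-crossover frequency = 0.126 × 0.112 = 0.01411.
Expected number = 0.01411 × 2500 = 35.28 ≈ 35.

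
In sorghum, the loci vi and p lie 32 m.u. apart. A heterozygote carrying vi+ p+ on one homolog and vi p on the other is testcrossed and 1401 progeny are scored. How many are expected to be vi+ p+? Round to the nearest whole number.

A map distance of 32 m.u. corresponds to a recombination frequency of 0.320.
The F1 is vi+ p+ / vi p, so vi+ p+ is a parental gamete class with expected frequency (1 − r)/2 = 0.680/2 = 0.3400.
Expected number = 0.3400 × 1401 = 476.34 ≈ 476.

476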